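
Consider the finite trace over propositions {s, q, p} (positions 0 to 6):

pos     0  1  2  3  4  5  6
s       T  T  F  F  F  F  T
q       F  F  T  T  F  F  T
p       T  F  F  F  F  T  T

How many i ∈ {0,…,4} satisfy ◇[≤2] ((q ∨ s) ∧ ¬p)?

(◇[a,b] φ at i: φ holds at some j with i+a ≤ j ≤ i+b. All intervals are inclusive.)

4

Evaluate at each i in [0,4]:
  i=0: ✓ (witness j=1)
  i=1: ✓ (witness j=1)
  i=2: ✓ (witness j=2)
  i=3: ✓ (witness j=3)
  i=4: ✗ (none in [4,6])
Positions where it holds: {0, 1, 2, 3} → 4.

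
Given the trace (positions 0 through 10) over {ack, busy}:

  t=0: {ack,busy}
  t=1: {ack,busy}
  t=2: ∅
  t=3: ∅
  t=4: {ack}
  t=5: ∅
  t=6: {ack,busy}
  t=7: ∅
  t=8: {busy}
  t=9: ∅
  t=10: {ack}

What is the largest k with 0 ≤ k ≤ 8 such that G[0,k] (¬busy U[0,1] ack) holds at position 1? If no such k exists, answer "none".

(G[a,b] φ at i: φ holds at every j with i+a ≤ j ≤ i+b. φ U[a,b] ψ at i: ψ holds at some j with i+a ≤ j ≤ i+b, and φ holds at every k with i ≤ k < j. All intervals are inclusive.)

(¬busy U[0,1] ack) must hold from j=1 onward; find where it first fails.
  j=1: holds
  j=2: fails
Holds on [1,1], so largest k = 0.

0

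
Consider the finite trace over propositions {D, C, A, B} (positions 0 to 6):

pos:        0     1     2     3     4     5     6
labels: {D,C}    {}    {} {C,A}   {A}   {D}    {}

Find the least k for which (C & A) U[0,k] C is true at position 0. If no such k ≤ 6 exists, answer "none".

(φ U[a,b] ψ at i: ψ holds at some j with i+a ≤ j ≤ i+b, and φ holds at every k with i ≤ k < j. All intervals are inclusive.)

Need earliest j ≥ 0 with C, and (C & A) at every k in [0,j-1].
  j=0: rhs holds (empty prefix). k = 0.

0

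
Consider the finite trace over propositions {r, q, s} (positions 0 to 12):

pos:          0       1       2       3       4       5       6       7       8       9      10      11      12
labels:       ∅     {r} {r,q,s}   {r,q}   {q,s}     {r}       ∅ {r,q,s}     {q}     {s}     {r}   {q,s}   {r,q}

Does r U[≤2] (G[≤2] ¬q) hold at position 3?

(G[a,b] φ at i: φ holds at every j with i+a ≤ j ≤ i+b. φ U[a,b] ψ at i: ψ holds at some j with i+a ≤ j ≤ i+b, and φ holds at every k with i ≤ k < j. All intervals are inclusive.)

No

Need some j in [3,5] with G[≤2] ¬q, and r at every k in [3,j-1].
  j=3: G[≤2] ¬q — fails at 3.
  j=4: G[≤2] ¬q — fails at 4.
  j=5: G[≤2] ¬q — fails at 7.
No j in the window works → until fails.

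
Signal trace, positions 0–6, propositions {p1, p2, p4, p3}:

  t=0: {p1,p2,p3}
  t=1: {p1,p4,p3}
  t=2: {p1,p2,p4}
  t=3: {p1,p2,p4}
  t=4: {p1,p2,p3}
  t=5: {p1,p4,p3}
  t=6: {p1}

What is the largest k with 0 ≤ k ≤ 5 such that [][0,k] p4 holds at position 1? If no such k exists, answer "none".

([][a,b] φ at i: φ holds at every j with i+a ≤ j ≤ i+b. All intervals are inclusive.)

p4 must hold from j=1 onward; find where it first fails.
  j=1: holds
  j=2: holds
  j=3: holds
  j=4: fails
Holds on [1,3], so largest k = 2.

2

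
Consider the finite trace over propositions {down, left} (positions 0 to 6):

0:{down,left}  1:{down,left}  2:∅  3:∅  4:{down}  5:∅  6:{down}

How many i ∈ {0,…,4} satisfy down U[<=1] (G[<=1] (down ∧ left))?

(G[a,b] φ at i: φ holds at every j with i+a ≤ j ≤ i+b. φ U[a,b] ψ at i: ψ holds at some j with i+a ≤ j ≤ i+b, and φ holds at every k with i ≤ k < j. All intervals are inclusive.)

1

Evaluate at each i in [0,4]:
  i=0: ✓ (rhs at j=0)
  i=1: ✗ (no rhs in [1,2])
  i=2: ✗ (no rhs in [2,3])
  i=3: ✗ (no rhs in [3,4])
  i=4: ✗ (no rhs in [4,5])
Positions where it holds: {0} → 1.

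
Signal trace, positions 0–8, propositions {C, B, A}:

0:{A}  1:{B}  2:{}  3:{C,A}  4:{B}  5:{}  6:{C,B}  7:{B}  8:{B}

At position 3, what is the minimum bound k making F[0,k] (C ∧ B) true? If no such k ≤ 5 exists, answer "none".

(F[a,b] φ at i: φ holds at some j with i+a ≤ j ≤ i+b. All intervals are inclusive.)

3

Scan j = 3,4,… for (C ∧ B):
  j=3: fails
  j=4: fails
  j=5: fails
  j=6: holds
First hit at j=6, so smallest k = 6-3 = 3.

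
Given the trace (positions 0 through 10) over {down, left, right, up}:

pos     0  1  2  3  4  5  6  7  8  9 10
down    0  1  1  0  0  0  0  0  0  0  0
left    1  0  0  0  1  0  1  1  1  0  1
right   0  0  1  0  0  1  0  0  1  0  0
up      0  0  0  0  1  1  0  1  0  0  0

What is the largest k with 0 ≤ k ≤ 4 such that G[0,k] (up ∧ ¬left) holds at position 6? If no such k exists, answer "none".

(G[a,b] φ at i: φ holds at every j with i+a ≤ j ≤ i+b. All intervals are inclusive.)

none

(up ∧ ¬left) must hold from j=6 onward; find where it first fails.
  j=6: fails → no k works.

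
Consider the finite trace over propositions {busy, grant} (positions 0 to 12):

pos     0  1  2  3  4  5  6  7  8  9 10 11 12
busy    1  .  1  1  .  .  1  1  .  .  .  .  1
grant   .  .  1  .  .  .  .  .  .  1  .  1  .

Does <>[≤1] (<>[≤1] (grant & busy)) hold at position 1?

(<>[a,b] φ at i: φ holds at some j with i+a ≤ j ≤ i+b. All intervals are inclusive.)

Check <>[≤1] (grant & busy) at each j in [1,2]:
  j=1: holds (witness at 2)
  j=2: holds (witness at 2)
Found at j=1 → formula holds.

True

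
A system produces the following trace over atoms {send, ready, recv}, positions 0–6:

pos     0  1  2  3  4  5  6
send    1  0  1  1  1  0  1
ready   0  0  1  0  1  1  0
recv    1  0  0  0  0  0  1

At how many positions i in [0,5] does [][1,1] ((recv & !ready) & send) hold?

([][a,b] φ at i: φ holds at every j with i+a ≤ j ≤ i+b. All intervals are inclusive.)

Evaluate at each i in [0,5]:
  i=0: ✗ (fails at j=1)
  i=1: ✗ (fails at j=2)
  i=2: ✗ (fails at j=3)
  i=3: ✗ (fails at j=4)
  i=4: ✗ (fails at j=5)
  i=5: ✓ (all of [6,6])
Positions where it holds: {5} → 1.

1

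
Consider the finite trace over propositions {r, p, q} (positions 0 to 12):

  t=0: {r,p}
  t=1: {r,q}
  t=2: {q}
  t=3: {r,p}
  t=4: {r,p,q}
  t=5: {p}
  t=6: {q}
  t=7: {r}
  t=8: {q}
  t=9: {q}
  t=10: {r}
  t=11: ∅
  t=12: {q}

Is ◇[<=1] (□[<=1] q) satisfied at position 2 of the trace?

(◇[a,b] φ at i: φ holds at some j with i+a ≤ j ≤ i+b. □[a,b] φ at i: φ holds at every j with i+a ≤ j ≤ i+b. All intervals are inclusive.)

Does not hold

Check □[<=1] q at each j in [2,3]:
  j=2: fails at 3
  j=3: fails at 3
No position in the window satisfies it → formula fails.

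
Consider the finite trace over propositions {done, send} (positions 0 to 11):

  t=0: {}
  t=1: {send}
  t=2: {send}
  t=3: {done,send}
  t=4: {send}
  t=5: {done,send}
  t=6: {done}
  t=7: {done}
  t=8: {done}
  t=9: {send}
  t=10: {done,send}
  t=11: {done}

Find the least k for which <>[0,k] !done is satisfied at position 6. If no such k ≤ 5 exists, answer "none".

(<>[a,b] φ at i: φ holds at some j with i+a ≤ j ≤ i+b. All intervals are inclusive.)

Scan j = 6,7,… for !done:
  j=6: fails
  j=7: fails
  j=8: fails
  j=9: holds
First hit at j=9, so smallest k = 9-6 = 3.

3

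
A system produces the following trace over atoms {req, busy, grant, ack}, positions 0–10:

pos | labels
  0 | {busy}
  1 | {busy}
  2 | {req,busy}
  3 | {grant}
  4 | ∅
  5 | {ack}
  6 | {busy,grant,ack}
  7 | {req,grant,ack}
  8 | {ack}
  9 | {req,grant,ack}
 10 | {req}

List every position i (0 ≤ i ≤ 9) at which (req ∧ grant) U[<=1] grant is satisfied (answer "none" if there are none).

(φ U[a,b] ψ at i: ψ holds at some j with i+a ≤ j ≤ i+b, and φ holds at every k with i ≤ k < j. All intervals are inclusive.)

Evaluate at each i in [0,9]:
  i=0: ✗ (no rhs in [0,1])
  i=1: ✗ (no rhs in [1,2])
  i=2: ✗ (lhs fails at k=2 before rhs at j=3)
  i=3: ✓ (rhs at j=3)
  i=4: ✗ (no rhs in [4,5])
  i=5: ✗ (lhs fails at k=5 before rhs at j=6)
  i=6: ✓ (rhs at j=6)
  i=7: ✓ (rhs at j=7)
  i=8: ✗ (lhs fails at k=8 before rhs at j=9)
  i=9: ✓ (rhs at j=9)

3, 6, 7, 9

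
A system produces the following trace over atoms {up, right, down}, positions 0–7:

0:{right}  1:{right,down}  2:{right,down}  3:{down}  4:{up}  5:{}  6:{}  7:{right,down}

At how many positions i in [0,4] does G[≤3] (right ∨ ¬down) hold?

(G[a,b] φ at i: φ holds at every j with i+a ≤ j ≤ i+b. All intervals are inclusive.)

1

Evaluate at each i in [0,4]:
  i=0: ✗ (fails at j=3)
  i=1: ✗ (fails at j=3)
  i=2: ✗ (fails at j=3)
  i=3: ✗ (fails at j=3)
  i=4: ✓ (all of [4,7])
Positions where it holds: {4} → 1.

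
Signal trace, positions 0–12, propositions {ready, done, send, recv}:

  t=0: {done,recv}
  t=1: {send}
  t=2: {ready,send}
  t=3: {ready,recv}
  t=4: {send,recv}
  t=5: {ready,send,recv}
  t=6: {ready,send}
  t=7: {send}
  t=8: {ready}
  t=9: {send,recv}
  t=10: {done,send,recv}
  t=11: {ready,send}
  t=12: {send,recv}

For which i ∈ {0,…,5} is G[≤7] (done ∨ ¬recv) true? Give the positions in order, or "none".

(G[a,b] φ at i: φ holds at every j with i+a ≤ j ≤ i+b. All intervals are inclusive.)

none

Evaluate at each i in [0,5]:
  i=0: ✗ (fails at j=3)
  i=1: ✗ (fails at j=3)
  i=2: ✗ (fails at j=3)
  i=3: ✗ (fails at j=3)
  i=4: ✗ (fails at j=4)
  i=5: ✗ (fails at j=5)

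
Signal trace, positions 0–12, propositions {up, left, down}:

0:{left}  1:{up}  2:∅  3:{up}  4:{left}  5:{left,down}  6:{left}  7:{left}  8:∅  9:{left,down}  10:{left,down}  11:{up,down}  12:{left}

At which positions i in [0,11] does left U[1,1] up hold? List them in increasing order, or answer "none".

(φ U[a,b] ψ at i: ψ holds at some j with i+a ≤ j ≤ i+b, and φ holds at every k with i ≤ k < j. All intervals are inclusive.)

Evaluate at each i in [0,11]:
  i=0: ✓ (rhs at j=1; lhs holds on [0,0])
  i=1: ✗ (no rhs in [2,2])
  i=2: ✗ (lhs fails at k=2 before rhs at j=3)
  i=3: ✗ (no rhs in [4,4])
  i=4: ✗ (no rhs in [5,5])
  i=5: ✗ (no rhs in [6,6])
  i=6: ✗ (no rhs in [7,7])
  i=7: ✗ (no rhs in [8,8])
  i=8: ✗ (no rhs in [9,9])
  i=9: ✗ (no rhs in [10,10])
  i=10: ✓ (rhs at j=11; lhs holds on [10,10])
  i=11: ✗ (no rhs in [12,12])

0, 10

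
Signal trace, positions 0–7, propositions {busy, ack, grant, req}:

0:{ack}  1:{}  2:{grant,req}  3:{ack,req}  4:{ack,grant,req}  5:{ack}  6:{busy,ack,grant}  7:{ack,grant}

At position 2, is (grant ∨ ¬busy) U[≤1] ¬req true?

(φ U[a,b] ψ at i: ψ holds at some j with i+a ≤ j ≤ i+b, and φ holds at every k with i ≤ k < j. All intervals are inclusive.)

False

Need some j in [2,3] with ¬req, and (grant ∨ ¬busy) at every k in [2,j-1].
  j=2: ¬req false.
  j=3: ¬req false.
No j in the window works → until fails.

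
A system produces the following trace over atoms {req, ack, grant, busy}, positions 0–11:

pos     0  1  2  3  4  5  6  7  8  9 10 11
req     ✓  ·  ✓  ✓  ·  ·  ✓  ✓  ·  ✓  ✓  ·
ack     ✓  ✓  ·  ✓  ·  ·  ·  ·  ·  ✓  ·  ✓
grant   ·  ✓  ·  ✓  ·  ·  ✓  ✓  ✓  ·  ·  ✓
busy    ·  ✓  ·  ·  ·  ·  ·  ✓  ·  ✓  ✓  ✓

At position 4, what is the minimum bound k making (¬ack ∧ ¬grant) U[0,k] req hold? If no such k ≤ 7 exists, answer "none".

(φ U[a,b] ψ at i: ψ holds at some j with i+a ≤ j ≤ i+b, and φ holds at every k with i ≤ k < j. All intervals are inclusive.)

2

Need earliest j ≥ 4 with req, and (¬ack ∧ ¬grant) at every k in [4,j-1].
  j=4: rhs fails.
  j=5: rhs fails.
  j=6: rhs holds; lhs holds on [4,5]. k = 2.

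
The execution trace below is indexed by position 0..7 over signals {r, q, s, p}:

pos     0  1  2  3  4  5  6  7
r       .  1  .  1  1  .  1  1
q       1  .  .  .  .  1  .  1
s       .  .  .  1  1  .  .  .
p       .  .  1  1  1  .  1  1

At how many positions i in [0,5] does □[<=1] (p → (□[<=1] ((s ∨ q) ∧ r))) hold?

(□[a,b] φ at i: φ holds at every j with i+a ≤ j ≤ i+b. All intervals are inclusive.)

1

Evaluate at each i in [0,5]:
  i=0: ✓ (all of [0,1])
  i=1: ✗ (fails at j=2)
  i=2: ✗ (fails at j=2)
  i=3: ✗ (fails at j=4)
  i=4: ✗ (fails at j=4)
  i=5: ✗ (fails at j=6)
Positions where it holds: {0} → 1.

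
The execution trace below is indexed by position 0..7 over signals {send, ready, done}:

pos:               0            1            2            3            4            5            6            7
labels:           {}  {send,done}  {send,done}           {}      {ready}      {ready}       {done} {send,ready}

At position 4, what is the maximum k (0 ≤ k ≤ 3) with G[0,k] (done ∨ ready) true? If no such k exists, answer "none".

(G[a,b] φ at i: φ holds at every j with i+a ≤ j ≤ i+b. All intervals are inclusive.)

3

(done ∨ ready) must hold from j=4 onward; find where it first fails.
  j=4: holds
  j=5: holds
  j=6: holds
  j=7: holds
Holds through j=7; largest k = 3.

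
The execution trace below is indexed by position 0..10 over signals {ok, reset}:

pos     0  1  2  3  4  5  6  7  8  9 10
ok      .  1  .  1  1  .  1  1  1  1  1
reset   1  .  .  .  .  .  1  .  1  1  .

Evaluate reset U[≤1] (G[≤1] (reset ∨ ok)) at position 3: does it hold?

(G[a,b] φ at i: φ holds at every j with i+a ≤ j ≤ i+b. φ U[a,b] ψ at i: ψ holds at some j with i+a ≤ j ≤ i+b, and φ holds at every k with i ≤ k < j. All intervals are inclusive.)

Need some j in [3,4] with G[≤1] (reset ∨ ok), and reset at every k in [3,j-1].
  j=3: G[≤1] (reset ∨ ok) holds; no prefix to check → satisfied.

Yes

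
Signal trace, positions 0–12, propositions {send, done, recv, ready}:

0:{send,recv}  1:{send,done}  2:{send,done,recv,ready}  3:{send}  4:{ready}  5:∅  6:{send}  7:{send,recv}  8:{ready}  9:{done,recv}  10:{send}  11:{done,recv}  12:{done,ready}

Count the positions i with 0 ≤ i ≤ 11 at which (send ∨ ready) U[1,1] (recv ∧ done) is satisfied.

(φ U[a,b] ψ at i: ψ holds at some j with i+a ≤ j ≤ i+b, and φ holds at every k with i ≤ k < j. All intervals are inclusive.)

Evaluate at each i in [0,11]:
  i=0: ✗ (no rhs in [1,1])
  i=1: ✓ (rhs at j=2; lhs holds on [1,1])
  i=2: ✗ (no rhs in [3,3])
  i=3: ✗ (no rhs in [4,4])
  i=4: ✗ (no rhs in [5,5])
  i=5: ✗ (no rhs in [6,6])
  i=6: ✗ (no rhs in [7,7])
  i=7: ✗ (no rhs in [8,8])
  i=8: ✓ (rhs at j=9; lhs holds on [8,8])
  i=9: ✗ (no rhs in [10,10])
  i=10: ✓ (rhs at j=11; lhs holds on [10,10])
  i=11: ✗ (no rhs in [12,12])
Positions where it holds: {1, 8, 10} → 3.

3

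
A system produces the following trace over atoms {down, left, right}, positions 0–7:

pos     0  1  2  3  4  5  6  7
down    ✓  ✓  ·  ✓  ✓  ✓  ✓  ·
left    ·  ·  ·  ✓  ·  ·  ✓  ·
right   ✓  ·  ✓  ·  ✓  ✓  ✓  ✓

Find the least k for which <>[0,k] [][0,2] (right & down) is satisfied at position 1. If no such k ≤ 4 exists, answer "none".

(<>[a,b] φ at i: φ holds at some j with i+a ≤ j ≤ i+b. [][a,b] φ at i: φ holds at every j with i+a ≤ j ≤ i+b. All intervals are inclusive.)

Scan j = 1,2,… for [][0,2] (right & down):
  j=1: fails
  j=2: fails
  j=3: fails
  j=4: holds
First hit at j=4, so smallest k = 4-1 = 3.

3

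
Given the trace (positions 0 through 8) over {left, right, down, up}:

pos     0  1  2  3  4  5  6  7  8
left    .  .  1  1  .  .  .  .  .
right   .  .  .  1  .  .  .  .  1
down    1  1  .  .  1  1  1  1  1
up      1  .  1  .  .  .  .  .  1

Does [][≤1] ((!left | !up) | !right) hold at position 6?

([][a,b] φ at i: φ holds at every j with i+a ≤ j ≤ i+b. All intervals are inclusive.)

Check ((!left | !up) | !right) at every j in [6,7]:
  j=6: true
  j=7: true
All positions satisfy it → formula holds.

Yes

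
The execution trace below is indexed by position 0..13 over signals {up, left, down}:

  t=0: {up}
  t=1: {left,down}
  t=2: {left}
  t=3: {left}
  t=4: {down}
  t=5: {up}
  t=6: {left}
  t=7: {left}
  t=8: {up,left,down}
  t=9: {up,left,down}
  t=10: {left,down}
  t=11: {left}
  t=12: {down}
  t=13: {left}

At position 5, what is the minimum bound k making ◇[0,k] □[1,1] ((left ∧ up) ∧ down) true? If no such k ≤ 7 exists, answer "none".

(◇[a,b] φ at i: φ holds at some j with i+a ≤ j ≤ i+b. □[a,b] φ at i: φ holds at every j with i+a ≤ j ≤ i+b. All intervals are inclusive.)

2

Scan j = 5,6,… for □[1,1] ((left ∧ up) ∧ down):
  j=5: fails
  j=6: fails
  j=7: holds
First hit at j=7, so smallest k = 7-5 = 2.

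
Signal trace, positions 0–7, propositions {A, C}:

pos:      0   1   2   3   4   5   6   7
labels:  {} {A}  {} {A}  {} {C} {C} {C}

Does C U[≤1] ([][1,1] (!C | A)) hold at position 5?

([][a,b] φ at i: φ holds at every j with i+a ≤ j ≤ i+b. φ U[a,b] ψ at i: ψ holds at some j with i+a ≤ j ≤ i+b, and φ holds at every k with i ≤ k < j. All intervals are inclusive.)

Need some j in [5,6] with [][1,1] (!C | A), and C at every k in [5,j-1].
  j=5: [][1,1] (!C | A) — fails at 6.
  j=6: [][1,1] (!C | A) — fails at 7.
No j in the window works → until fails.

Does not hold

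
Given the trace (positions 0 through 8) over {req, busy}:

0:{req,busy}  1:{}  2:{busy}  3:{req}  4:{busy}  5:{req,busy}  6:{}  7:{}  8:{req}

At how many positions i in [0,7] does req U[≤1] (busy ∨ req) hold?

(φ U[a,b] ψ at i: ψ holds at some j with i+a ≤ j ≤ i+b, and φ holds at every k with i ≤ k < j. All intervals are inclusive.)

Evaluate at each i in [0,7]:
  i=0: ✓ (rhs at j=0)
  i=1: ✗ (lhs fails at k=1 before rhs at j=2)
  i=2: ✓ (rhs at j=2)
  i=3: ✓ (rhs at j=3)
  i=4: ✓ (rhs at j=4)
  i=5: ✓ (rhs at j=5)
  i=6: ✗ (no rhs in [6,7])
  i=7: ✗ (lhs fails at k=7 before rhs at j=8)
Positions where it holds: {0, 2, 3, 4, 5} → 5.

5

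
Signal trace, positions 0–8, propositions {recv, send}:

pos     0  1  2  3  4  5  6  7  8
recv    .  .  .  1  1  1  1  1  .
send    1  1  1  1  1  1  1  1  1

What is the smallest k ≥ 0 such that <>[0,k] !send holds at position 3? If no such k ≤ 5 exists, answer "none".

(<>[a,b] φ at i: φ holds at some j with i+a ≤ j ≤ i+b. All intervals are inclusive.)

none

Scan j = 3,4,… for !send:
  j=3: fails
  j=4: fails
  j=5: fails
  j=6: fails
  j=7: fails
  j=8: fails
No j in [3,8] satisfies it → none.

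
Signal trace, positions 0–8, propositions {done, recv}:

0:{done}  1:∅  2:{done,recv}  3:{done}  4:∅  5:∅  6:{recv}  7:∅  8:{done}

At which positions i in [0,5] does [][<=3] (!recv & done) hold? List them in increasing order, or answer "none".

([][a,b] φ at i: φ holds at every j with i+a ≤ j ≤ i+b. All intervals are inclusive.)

Evaluate at each i in [0,5]:
  i=0: ✗ (fails at j=1)
  i=1: ✗ (fails at j=1)
  i=2: ✗ (fails at j=2)
  i=3: ✗ (fails at j=4)
  i=4: ✗ (fails at j=4)
  i=5: ✗ (fails at j=5)

none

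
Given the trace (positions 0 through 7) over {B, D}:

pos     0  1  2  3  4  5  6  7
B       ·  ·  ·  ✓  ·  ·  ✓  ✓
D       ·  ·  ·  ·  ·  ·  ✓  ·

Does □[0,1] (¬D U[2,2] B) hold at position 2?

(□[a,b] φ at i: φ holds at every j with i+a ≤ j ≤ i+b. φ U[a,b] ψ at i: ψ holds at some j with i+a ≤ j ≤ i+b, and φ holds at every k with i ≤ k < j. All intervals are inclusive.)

Check (¬D U[2,2] B) at every j in [2,3]:
  j=2: fails
  j=3: fails
Fails at j=2 → formula fails.

False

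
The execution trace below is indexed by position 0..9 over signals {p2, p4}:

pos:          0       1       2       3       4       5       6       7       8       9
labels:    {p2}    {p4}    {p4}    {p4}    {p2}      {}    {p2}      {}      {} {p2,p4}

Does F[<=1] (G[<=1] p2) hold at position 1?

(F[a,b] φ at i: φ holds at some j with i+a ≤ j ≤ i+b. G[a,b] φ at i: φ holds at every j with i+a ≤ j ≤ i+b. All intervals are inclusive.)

Check G[<=1] p2 at each j in [1,2]:
  j=1: fails at 1
  j=2: fails at 2
No position in the window satisfies it → formula fails.

Does not hold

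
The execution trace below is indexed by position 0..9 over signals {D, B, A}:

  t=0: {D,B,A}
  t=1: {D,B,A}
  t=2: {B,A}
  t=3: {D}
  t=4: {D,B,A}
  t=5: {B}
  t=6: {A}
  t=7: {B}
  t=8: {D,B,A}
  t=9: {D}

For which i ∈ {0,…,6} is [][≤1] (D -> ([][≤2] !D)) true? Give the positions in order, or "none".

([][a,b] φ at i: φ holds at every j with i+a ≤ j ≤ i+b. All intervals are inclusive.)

Evaluate at each i in [0,6]:
  i=0: ✗ (fails at j=0)
  i=1: ✗ (fails at j=1)
  i=2: ✗ (fails at j=3)
  i=3: ✗ (fails at j=3)
  i=4: ✗ (fails at j=4)
  i=5: ✓ (all of [5,6])
  i=6: ✓ (all of [6,7])

5, 6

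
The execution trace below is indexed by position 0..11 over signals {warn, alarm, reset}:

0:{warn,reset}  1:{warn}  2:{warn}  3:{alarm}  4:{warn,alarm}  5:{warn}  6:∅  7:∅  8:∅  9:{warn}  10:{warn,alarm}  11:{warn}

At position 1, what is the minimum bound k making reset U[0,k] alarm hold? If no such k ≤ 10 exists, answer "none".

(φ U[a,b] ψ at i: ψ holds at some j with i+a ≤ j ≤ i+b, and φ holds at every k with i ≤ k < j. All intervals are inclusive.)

none

Need earliest j ≥ 1 with alarm, and reset at every k in [1,j-1].
  j=1: rhs fails.
  j=2: rhs fails.
  j=3: rhs holds but lhs fails at k=1.
  j=4: rhs holds but lhs fails at k=1.
  j=5: rhs fails.
  j=6: rhs fails.
  j=7: rhs fails.
  j=8: rhs fails.
  j=9: rhs fails.
  j=10: rhs holds but lhs fails at k=1.
  j=11: rhs fails.
No witness within the range → none.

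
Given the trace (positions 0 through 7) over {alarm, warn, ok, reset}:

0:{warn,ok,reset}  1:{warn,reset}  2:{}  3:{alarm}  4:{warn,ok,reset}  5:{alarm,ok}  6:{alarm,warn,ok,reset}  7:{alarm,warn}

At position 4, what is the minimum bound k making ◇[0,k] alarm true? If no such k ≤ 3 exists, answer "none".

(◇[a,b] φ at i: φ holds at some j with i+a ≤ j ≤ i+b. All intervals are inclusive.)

Scan j = 4,5,… for alarm:
  j=4: fails
  j=5: holds
First hit at j=5, so smallest k = 5-4 = 1.

1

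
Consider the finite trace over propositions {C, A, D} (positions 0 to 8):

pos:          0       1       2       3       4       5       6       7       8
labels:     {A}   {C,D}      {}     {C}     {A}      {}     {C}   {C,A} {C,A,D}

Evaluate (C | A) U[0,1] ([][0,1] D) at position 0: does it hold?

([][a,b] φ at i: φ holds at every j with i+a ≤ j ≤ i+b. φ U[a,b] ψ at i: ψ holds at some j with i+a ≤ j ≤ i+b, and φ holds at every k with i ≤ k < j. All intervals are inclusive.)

Need some j in [0,1] with [][0,1] D, and (C | A) at every k in [0,j-1].
  j=0: [][0,1] D — fails at 0.
  j=1: [][0,1] D — fails at 2.
No j in the window works → until fails.

No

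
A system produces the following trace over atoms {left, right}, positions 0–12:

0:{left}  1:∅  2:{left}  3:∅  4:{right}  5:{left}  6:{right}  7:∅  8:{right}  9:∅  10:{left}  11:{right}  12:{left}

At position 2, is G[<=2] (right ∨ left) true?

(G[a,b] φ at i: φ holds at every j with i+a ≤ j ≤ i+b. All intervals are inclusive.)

Check (right ∨ left) at every j in [2,4]:
  j=2: true
  j=3: false
  j=4: true
Fails at j=3 → formula fails.

False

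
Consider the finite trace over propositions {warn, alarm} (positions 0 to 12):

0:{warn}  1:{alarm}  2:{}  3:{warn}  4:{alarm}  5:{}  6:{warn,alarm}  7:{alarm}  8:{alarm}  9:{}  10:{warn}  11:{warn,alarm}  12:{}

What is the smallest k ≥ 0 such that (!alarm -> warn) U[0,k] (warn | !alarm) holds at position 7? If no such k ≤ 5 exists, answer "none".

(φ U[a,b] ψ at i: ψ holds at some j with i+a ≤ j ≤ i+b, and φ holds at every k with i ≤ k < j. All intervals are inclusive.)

Need earliest j ≥ 7 with (warn | !alarm), and (!alarm -> warn) at every k in [7,j-1].
  j=7: rhs fails.
  j=8: rhs fails.
  j=9: rhs holds; lhs holds on [7,8]. k = 2.

2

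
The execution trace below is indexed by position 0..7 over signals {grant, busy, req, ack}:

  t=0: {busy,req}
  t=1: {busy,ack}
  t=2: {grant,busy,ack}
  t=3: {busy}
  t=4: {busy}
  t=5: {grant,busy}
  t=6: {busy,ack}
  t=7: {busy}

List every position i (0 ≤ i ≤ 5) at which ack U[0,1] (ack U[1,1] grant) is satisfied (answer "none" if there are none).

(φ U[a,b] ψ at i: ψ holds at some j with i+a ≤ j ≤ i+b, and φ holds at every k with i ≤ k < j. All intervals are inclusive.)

1

Evaluate at each i in [0,5]:
  i=0: ✗ (lhs fails at k=0 before rhs at j=1)
  i=1: ✓ (rhs at j=1)
  i=2: ✗ (no rhs in [2,3])
  i=3: ✗ (no rhs in [3,4])
  i=4: ✗ (no rhs in [4,5])
  i=5: ✗ (no rhs in [5,6])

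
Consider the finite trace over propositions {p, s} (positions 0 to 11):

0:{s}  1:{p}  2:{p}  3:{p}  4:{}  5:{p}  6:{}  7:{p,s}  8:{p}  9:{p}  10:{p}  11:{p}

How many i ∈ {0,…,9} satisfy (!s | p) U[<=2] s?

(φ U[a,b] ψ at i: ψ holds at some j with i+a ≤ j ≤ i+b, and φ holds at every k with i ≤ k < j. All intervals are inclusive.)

4

Evaluate at each i in [0,9]:
  i=0: ✓ (rhs at j=0)
  i=1: ✗ (no rhs in [1,3])
  i=2: ✗ (no rhs in [2,4])
  i=3: ✗ (no rhs in [3,5])
  i=4: ✗ (no rhs in [4,6])
  i=5: ✓ (rhs at j=7; lhs holds on [5,6])
  i=6: ✓ (rhs at j=7; lhs holds on [6,6])
  i=7: ✓ (rhs at j=7)
  i=8: ✗ (no rhs in [8,10])
  i=9: ✗ (no rhs in [9,11])
Positions where it holds: {0, 5, 6, 7} → 4.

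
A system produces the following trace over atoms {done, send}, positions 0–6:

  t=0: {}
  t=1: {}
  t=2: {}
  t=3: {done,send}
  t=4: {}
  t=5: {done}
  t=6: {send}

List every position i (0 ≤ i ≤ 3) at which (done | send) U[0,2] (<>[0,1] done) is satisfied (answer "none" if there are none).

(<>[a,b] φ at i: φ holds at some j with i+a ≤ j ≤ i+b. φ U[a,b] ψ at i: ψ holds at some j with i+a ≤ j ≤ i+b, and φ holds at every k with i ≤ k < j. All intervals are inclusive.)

2, 3

Evaluate at each i in [0,3]:
  i=0: ✗ (lhs fails at k=0 before rhs at j=2)
  i=1: ✗ (lhs fails at k=1 before rhs at j=2)
  i=2: ✓ (rhs at j=2)
  i=3: ✓ (rhs at j=3)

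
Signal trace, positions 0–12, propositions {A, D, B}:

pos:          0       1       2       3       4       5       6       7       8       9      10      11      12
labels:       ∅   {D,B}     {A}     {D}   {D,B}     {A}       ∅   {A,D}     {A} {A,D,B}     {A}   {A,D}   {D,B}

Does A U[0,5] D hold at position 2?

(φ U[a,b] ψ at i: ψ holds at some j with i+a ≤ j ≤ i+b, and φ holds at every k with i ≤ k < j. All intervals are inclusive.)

True

Need some j in [2,7] with D, and A at every k in [2,j-1].
  j=2: D false.
  j=3: D holds; A holds at every k in [2,2] → satisfied.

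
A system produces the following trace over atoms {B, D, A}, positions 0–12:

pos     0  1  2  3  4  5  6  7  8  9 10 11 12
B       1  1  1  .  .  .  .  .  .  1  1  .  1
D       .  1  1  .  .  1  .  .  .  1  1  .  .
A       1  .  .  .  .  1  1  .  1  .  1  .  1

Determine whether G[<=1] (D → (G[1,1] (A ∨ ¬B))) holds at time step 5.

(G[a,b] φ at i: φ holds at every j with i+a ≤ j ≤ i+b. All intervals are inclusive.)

True

Check (D → (G[1,1] (A ∨ ¬B))) at every j in [5,6]:
  j=5: antecedent true; consequent holds on [6,6] → ✓
  j=6: antecedent false → ✓
All positions satisfy it → formula holds.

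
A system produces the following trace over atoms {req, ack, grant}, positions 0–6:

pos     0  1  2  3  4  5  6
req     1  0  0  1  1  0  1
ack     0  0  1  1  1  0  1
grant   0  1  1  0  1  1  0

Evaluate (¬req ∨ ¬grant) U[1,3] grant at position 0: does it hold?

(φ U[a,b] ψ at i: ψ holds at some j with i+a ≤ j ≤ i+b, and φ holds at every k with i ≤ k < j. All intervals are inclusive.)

Need some j in [1,3] with grant, and (¬req ∨ ¬grant) at every k in [0,j-1].
  j=1: grant holds; (¬req ∨ ¬grant) holds at every k in [0,0] → satisfied.

Holds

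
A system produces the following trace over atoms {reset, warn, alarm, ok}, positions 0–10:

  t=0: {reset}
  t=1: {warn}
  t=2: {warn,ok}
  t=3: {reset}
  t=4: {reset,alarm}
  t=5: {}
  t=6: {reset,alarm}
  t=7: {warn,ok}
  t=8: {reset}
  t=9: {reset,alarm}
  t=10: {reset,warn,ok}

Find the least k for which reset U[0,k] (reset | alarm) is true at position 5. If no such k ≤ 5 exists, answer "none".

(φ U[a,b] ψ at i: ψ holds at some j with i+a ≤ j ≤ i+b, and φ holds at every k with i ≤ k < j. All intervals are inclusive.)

none

Need earliest j ≥ 5 with (reset | alarm), and reset at every k in [5,j-1].
  j=5: rhs fails.
  j=6: rhs holds but lhs fails at k=5.
  j=7: rhs fails.
  j=8: rhs holds but lhs fails at k=5.
  j=9: rhs holds but lhs fails at k=5.
  j=10: rhs holds but lhs fails at k=5.
No witness within the range → none.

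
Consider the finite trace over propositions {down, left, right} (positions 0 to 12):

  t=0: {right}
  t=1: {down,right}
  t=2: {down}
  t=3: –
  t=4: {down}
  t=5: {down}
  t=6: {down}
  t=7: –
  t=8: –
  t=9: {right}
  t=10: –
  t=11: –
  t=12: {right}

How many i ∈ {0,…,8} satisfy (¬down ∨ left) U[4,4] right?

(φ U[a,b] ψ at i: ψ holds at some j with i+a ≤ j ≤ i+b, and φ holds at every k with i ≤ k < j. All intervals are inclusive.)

1

Evaluate at each i in [0,8]:
  i=0: ✗ (no rhs in [4,4])
  i=1: ✗ (no rhs in [5,5])
  i=2: ✗ (no rhs in [6,6])
  i=3: ✗ (no rhs in [7,7])
  i=4: ✗ (no rhs in [8,8])
  i=5: ✗ (lhs fails at k=5 before rhs at j=9)
  i=6: ✗ (no rhs in [10,10])
  i=7: ✗ (no rhs in [11,11])
  i=8: ✓ (rhs at j=12; lhs holds on [8,11])
Positions where it holds: {8} → 1.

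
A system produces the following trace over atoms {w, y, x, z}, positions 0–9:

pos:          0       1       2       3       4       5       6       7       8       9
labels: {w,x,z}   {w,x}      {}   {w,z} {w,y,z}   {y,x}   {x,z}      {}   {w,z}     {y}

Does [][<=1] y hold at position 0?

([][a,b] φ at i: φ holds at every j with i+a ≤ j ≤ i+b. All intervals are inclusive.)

Check y at every j in [0,1]:
  j=0: false
  j=1: false
Fails at j=0 → formula fails.

False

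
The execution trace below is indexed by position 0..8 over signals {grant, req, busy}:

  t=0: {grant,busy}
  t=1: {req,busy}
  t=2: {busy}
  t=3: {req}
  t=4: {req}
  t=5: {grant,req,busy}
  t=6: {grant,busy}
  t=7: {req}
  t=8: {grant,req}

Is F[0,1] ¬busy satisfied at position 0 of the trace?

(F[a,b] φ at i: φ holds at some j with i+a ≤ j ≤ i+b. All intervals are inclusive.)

False

Check ¬busy at each j in [0,1]:
  j=0: false
  j=1: false
No position in the window satisfies it → formula fails.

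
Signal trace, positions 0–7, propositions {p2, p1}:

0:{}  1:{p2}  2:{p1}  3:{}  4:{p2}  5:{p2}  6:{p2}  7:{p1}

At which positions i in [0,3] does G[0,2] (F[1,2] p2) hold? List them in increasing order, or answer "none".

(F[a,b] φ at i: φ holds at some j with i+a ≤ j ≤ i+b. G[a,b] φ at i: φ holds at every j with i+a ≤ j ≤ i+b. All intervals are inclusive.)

2, 3

Evaluate at each i in [0,3]:
  i=0: ✗ (fails at j=1)
  i=1: ✗ (fails at j=1)
  i=2: ✓ (all of [2,4])
  i=3: ✓ (all of [3,5])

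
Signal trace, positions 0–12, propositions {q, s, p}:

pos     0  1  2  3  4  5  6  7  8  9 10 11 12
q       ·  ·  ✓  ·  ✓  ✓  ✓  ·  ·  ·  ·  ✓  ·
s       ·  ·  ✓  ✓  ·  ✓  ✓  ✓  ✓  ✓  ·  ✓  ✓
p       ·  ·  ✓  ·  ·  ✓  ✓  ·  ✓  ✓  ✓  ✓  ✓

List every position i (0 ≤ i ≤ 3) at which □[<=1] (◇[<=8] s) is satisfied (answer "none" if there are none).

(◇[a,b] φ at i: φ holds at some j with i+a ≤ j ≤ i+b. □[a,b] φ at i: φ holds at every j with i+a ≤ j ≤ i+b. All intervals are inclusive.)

0, 1, 2, 3

Evaluate at each i in [0,3]:
  i=0: ✓ (all of [0,1])
  i=1: ✓ (all of [1,2])
  i=2: ✓ (all of [2,3])
  i=3: ✓ (all of [3,4])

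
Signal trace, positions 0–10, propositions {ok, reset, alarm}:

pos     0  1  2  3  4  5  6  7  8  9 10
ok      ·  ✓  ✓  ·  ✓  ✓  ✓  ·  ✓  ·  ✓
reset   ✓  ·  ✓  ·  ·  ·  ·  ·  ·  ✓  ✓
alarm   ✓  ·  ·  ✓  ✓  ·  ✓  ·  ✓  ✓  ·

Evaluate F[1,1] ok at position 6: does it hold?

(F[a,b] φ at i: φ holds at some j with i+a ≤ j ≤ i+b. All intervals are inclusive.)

Check ok at each j in [7,7]:
  j=7: false
No position in the window satisfies it → formula fails.

Does not hold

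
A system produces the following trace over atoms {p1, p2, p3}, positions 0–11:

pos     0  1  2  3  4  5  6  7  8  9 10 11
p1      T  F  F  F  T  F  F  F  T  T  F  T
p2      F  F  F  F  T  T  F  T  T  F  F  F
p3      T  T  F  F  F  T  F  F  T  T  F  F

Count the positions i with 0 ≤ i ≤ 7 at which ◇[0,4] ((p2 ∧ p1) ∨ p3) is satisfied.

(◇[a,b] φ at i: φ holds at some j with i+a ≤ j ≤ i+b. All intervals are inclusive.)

8

Evaluate at each i in [0,7]:
  i=0: ✓ (witness j=0)
  i=1: ✓ (witness j=1)
  i=2: ✓ (witness j=4)
  i=3: ✓ (witness j=4)
  i=4: ✓ (witness j=4)
  i=5: ✓ (witness j=5)
  i=6: ✓ (witness j=8)
  i=7: ✓ (witness j=8)
Positions where it holds: {0, 1, 2, 3, 4, 5, 6, 7} → 8.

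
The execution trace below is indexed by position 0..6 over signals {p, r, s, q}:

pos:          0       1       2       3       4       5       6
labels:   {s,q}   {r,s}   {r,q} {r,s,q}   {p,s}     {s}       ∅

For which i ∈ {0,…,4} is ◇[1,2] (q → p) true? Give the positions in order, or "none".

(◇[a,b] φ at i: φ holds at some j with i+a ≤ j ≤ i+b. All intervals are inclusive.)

0, 2, 3, 4

Evaluate at each i in [0,4]:
  i=0: ✓ (witness j=1)
  i=1: ✗ (none in [2,3])
  i=2: ✓ (witness j=4)
  i=3: ✓ (witness j=4)
  i=4: ✓ (witness j=5)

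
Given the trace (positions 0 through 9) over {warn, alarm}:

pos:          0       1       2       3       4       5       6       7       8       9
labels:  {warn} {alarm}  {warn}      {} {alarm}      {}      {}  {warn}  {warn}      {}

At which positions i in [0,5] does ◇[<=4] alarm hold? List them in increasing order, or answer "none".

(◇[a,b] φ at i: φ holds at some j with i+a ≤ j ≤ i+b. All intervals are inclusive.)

Evaluate at each i in [0,5]:
  i=0: ✓ (witness j=1)
  i=1: ✓ (witness j=1)
  i=2: ✓ (witness j=4)
  i=3: ✓ (witness j=4)
  i=4: ✓ (witness j=4)
  i=5: ✗ (none in [5,9])

0, 1, 2, 3, 4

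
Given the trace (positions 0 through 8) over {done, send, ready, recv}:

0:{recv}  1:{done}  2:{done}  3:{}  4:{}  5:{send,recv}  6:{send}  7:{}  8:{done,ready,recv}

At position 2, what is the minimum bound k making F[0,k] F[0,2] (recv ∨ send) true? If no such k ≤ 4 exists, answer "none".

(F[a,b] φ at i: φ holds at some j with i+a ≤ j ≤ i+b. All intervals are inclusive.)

1

Scan j = 2,3,… for F[0,2] (recv ∨ send):
  j=2: fails
  j=3: holds
First hit at j=3, so smallest k = 3-2 = 1.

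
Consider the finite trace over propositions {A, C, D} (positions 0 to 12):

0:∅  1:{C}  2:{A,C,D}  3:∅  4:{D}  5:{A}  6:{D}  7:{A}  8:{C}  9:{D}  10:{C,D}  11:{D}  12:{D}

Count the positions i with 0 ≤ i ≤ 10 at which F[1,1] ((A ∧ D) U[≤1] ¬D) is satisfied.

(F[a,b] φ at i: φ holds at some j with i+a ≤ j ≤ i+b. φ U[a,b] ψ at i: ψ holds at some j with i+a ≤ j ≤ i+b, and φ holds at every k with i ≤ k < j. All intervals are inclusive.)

Evaluate at each i in [0,10]:
  i=0: ✓ (witness j=1)
  i=1: ✓ (witness j=2)
  i=2: ✓ (witness j=3)
  i=3: ✗ (none in [4,4])
  i=4: ✓ (witness j=5)
  i=5: ✗ (none in [6,6])
  i=6: ✓ (witness j=7)
  i=7: ✓ (witness j=8)
  i=8: ✗ (none in [9,9])
  i=9: ✗ (none in [10,10])
  i=10: ✗ (none in [11,11])
Positions where it holds: {0, 1, 2, 4, 6, 7} → 6.

6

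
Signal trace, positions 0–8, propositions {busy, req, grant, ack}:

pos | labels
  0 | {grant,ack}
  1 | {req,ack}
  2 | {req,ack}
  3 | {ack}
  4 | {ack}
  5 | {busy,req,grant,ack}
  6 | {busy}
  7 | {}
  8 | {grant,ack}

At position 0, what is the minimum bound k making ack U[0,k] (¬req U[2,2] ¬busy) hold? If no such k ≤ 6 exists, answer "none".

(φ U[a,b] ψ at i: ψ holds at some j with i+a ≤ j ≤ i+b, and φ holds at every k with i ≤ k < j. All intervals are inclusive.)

6

Need earliest j ≥ 0 with (¬req U[2,2] ¬busy), and ack at every k in [0,j-1].
  j=0: rhs fails.
  j=1: rhs fails.
  j=2: rhs fails.
  j=3: rhs fails.
  j=4: rhs fails.
  j=5: rhs fails.
  j=6: rhs holds; lhs holds on [0,5]. k = 6.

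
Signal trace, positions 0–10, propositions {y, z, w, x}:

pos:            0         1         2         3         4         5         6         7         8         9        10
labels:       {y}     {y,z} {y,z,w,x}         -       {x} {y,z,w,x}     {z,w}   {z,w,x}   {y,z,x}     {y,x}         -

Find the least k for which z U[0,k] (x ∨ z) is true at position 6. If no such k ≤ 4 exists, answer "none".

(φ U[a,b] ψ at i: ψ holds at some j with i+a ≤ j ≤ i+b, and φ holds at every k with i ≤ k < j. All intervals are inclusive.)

0

Need earliest j ≥ 6 with (x ∨ z), and z at every k in [6,j-1].
  j=6: rhs holds (empty prefix). k = 0.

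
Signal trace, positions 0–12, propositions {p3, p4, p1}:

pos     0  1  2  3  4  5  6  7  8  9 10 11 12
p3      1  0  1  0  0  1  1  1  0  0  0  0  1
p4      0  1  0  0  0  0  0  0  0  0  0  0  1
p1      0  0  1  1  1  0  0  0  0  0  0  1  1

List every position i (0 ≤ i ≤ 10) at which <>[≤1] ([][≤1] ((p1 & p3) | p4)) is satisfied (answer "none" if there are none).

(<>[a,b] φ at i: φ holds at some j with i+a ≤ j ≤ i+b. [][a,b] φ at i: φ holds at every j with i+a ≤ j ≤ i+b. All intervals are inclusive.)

Evaluate at each i in [0,10]:
  i=0: ✓ (witness j=1)
  i=1: ✓ (witness j=1)
  i=2: ✗ (none in [2,3])
  i=3: ✗ (none in [3,4])
  i=4: ✗ (none in [4,5])
  i=5: ✗ (none in [5,6])
  i=6: ✗ (none in [6,7])
  i=7: ✗ (none in [7,8])
  i=8: ✗ (none in [8,9])
  i=9: ✗ (none in [9,10])
  i=10: ✗ (none in [10,11])

0, 1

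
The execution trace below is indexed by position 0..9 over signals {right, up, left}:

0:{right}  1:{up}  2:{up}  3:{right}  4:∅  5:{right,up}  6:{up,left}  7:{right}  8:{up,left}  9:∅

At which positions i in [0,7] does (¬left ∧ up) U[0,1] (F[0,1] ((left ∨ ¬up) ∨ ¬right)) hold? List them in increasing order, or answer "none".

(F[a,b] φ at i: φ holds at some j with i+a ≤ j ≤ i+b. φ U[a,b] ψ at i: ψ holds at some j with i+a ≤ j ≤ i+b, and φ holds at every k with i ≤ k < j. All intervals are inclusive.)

Evaluate at each i in [0,7]:
  i=0: ✓ (rhs at j=0)
  i=1: ✓ (rhs at j=1)
  i=2: ✓ (rhs at j=2)
  i=3: ✓ (rhs at j=3)
  i=4: ✓ (rhs at j=4)
  i=5: ✓ (rhs at j=5)
  i=6: ✓ (rhs at j=6)
  i=7: ✓ (rhs at j=7)

0, 1, 2, 3, 4, 5, 6, 7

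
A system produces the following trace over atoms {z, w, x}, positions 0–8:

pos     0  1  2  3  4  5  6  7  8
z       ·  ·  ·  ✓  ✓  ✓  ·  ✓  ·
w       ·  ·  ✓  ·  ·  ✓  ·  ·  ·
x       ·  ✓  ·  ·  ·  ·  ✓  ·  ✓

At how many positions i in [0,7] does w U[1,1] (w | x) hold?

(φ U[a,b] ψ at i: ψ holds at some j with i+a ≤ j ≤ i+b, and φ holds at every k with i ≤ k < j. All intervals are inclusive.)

1

Evaluate at each i in [0,7]:
  i=0: ✗ (lhs fails at k=0 before rhs at j=1)
  i=1: ✗ (lhs fails at k=1 before rhs at j=2)
  i=2: ✗ (no rhs in [3,3])
  i=3: ✗ (no rhs in [4,4])
  i=4: ✗ (lhs fails at k=4 before rhs at j=5)
  i=5: ✓ (rhs at j=6; lhs holds on [5,5])
  i=6: ✗ (no rhs in [7,7])
  i=7: ✗ (lhs fails at k=7 before rhs at j=8)
Positions where it holds: {5} → 1.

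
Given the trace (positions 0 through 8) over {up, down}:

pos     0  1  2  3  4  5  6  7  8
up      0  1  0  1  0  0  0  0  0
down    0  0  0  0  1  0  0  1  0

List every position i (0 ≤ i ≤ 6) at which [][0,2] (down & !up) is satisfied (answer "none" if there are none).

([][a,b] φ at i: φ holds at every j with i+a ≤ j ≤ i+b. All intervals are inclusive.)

Evaluate at each i in [0,6]:
  i=0: ✗ (fails at j=0)
  i=1: ✗ (fails at j=1)
  i=2: ✗ (fails at j=2)
  i=3: ✗ (fails at j=3)
  i=4: ✗ (fails at j=5)
  i=5: ✗ (fails at j=5)
  i=6: ✗ (fails at j=6)

none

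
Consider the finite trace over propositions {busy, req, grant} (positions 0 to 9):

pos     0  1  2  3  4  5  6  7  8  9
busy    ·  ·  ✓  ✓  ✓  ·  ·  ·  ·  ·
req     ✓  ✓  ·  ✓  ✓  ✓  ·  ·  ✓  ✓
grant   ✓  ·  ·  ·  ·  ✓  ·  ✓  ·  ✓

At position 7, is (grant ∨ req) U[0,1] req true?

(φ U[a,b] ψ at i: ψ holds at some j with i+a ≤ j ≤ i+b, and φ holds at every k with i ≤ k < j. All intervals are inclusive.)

True

Need some j in [7,8] with req, and (grant ∨ req) at every k in [7,j-1].
  j=7: req false.
  j=8: req holds; (grant ∨ req) holds at every k in [7,7] → satisfied.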